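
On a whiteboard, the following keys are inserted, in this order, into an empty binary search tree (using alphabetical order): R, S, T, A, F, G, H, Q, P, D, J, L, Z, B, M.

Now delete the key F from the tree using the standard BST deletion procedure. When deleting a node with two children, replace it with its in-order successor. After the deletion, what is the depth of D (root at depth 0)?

3

R: root
S: right child of R (depth 1)
T: right child of S (depth 2)
A: left child of R (depth 1)
F: right child of A (depth 2)
G: right child of F (depth 3)
H: right child of G (depth 4)
Q: right child of H (depth 5)
P: left child of Q (depth 6)
D: left child of F (depth 3)
J: left child of P (depth 7)
L: right child of J (depth 8)
Z: right child of T (depth 3)
B: left child of D (depth 4)
M: right child of L (depth 9)

Delete F (two children — replace with in-order successor).
After deletion, path to D: R → A → G → D.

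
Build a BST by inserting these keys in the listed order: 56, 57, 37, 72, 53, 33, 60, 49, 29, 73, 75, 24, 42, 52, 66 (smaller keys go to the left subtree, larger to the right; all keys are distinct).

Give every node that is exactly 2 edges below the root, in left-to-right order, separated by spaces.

33 53 72

Insert 56: tree is empty, so 56 becomes the root.
Insert 57: 57 > 56 → go right. Place as right child of 56.
Insert 37: 37 < 56 → go left. Place as left child of 56.
Insert 72: 72 > 56 → go right; 72 > 57 → go right. Place as right child of 57.
Insert 53: 53 < 56 → go left; 53 > 37 → go right. Place as right child of 37.
Insert 33: 33 < 56 → go left; 33 < 37 → go left. Place as left child of 37.
Insert 60: 60 > 56 → go right; 60 > 57 → go right; 60 < 72 → go left. Place as left child of 72.
Insert 49: 49 < 56 → go left; 49 > 37 → go right; 49 < 53 → go left. Place as left child of 53.
Insert 29: 29 < 56 → go left; 29 < 37 → go left; 29 < 33 → go left. Place as left child of 33.
Insert 73: 73 > 56 → go right; 73 > 57 → go right; 73 > 72 → go right. Place as right child of 72.
Insert 75: 75 > 56 → go right; 75 > 57 → go right; 75 > 72 → go right; 75 > 73 → go right. Place as right child of 73.
Insert 24: 24 < 56 → go left; 24 < 37 → go left; 24 < 33 → go left; 24 < 29 → go left. Place as left child of 29.
Insert 42: 42 < 56 → go left; 42 > 37 → go right; 42 < 53 → go left; 42 < 49 → go left. Place as left child of 49.
Insert 52: 52 < 56 → go left; 52 > 37 → go right; 52 < 53 → go left; 52 > 49 → go right. Place as right child of 49.
Insert 66: 66 > 56 → go right; 66 > 57 → go right; 66 < 72 → go left; 66 > 60 → go right. Place as right child of 60.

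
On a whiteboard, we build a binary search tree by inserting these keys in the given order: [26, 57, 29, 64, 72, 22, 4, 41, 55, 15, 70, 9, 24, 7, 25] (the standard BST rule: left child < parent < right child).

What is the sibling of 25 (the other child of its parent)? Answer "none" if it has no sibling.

Insert 26: tree is empty, so 26 becomes the root.
Insert 57: 57 > 26 → go right. Place as right child of 26.
Insert 29: 29 > 26 → go right; 29 < 57 → go left. Place as left child of 57.
Insert 64: 64 > 26 → go right; 64 > 57 → go right. Place as right child of 57.
Insert 72: 72 > 26 → go right; 72 > 57 → go right; 72 > 64 → go right. Place as right child of 64.
Insert 22: 22 < 26 → go left. Place as left child of 26.
Insert 4: 4 < 26 → go left; 4 < 22 → go left. Place as left child of 22.
Insert 41: 41 > 26 → go right; 41 < 57 → go left; 41 > 29 → go right. Place as right child of 29.
Insert 55: 55 > 26 → go right; 55 < 57 → go left; 55 > 29 → go right; 55 > 41 → go right. Place as right child of 41.
Insert 15: 15 < 26 → go left; 15 < 22 → go left; 15 > 4 → go right. Place as right child of 4.
Insert 70: 70 > 26 → go right; 70 > 57 → go right; 70 > 64 → go right; 70 < 72 → go left. Place as left child of 72.
Insert 9: 9 < 26 → go left; 9 < 22 → go left; 9 > 4 → go right; 9 < 15 → go left. Place as left child of 15.
Insert 24: 24 < 26 → go left; 24 > 22 → go right. Place as right child of 22.
Insert 7: 7 < 26 → go left; 7 < 22 → go left; 7 > 4 → go right; 7 < 15 → go left; 7 < 9 → go left. Place as left child of 9.
Insert 25: 25 < 26 → go left; 25 > 22 → go right; 25 > 24 → go right. Place as right child of 24.

25's parent is 24, which has only one child.

none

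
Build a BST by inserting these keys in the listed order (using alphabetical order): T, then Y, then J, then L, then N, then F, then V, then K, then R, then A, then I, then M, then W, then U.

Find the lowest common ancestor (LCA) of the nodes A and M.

T: root
Y: right child of T (depth 1)
J: left child of T (depth 1)
L: right child of J (depth 2)
N: right child of L (depth 3)
F: left child of J (depth 2)
V: left child of Y (depth 2)
K: left child of L (depth 3)
R: right child of N (depth 4)
A: left child of F (depth 3)
I: right child of F (depth 3)
M: left child of N (depth 4)
W: right child of V (depth 3)
U: left child of V (depth 3)

Path to A: T → J → F → A
Path to M: T → J → L → N → M
The paths share a prefix ending at J, then split left and right.

J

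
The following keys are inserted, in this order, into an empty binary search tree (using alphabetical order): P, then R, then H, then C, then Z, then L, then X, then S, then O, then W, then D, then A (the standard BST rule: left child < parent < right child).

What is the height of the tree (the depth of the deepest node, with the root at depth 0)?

5

P: root
R: right child of P (depth 1)
H: left child of P (depth 1)
C: left child of H (depth 2)
Z: right child of R (depth 2)
L: right child of H (depth 2)
X: left child of Z (depth 3)
S: left child of X (depth 4)
O: right child of L (depth 3)
W: right child of S (depth 5)
D: right child of C (depth 3)
A: left child of C (depth 3)

The deepest node is W at depth 5.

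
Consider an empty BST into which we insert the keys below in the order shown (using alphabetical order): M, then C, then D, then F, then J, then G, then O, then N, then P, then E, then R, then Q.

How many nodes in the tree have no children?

4

Insert M: tree is empty, so M becomes the root.
Insert C: C < M → go left. Place as left child of M.
Insert D: D < M → go left; D > C → go right. Place as right child of C.
Insert F: F < M → go left; F > C → go right; F > D → go right. Place as right child of D.
Insert J: J < M → go left; J > C → go right; J > D → go right; J > F → go right. Place as right child of F.
Insert G: G < M → go left; G > C → go right; G > D → go right; G > F → go right; G < J → go left. Place as left child of J.
Insert O: O > M → go right. Place as right child of M.
Insert N: N > M → go right; N < O → go left. Place as left child of O.
Insert P: P > M → go right; P > O → go right. Place as right child of O.
Insert E: E < M → go left; E > C → go right; E > D → go right; E < F → go left. Place as left child of F.
Insert R: R > M → go right; R > O → go right; R > P → go right. Place as right child of P.
Insert Q: Q > M → go right; Q > O → go right; Q > P → go right; Q < R → go left. Place as left child of R.

Leaves: E, G, N, Q — 4 in total.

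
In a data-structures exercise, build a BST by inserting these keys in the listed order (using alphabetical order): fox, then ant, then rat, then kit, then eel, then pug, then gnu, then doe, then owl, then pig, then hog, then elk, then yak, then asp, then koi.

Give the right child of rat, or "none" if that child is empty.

fox: root
ant: left child of fox (depth 1)
rat: right child of fox (depth 1)
kit: left child of rat (depth 2)
eel: right child of ant (depth 2)
pug: right child of kit (depth 3)
gnu: left child of kit (depth 3)
doe: left child of eel (depth 3)
owl: left child of pug (depth 4)
pig: right child of owl (depth 5)
hog: right child of gnu (depth 4)
elk: right child of eel (depth 3)
yak: right child of rat (depth 2)
asp: left child of doe (depth 4)
koi: left child of owl (depth 5)

yak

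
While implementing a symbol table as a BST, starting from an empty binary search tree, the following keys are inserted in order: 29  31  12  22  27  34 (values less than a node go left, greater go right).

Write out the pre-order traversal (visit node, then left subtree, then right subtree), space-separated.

29 12 22 27 31 34

29: root
31: right child of 29 (depth 1)
12: left child of 29 (depth 1)
22: right child of 12 (depth 2)
27: right child of 22 (depth 3)
34: right child of 31 (depth 2)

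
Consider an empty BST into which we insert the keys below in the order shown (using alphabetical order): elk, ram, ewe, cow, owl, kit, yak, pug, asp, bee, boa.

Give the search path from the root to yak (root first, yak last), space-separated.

elk: root
ram: right child of elk (depth 1)
ewe: left child of ram (depth 2)
cow: left child of elk (depth 1)
owl: right child of ewe (depth 3)
kit: left child of owl (depth 4)
yak: right child of ram (depth 2)
pug: right child of owl (depth 4)
asp: left child of cow (depth 2)
bee: right child of asp (depth 3)
boa: right child of bee (depth 4)

elk ram yak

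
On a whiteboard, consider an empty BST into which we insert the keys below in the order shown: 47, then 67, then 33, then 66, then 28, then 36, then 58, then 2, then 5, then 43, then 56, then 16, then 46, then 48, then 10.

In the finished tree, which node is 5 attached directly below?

Insert 47: tree is empty, so 47 becomes the root.
Insert 67: 67 > 47 → go right. Place as right child of 47.
Insert 33: 33 < 47 → go left. Place as left child of 47.
Insert 66: 66 > 47 → go right; 66 < 67 → go left. Place as left child of 67.
Insert 28: 28 < 47 → go left; 28 < 33 → go left. Place as left child of 33.
Insert 36: 36 < 47 → go left; 36 > 33 → go right. Place as right child of 33.
Insert 58: 58 > 47 → go right; 58 < 67 → go left; 58 < 66 → go left. Place as left child of 66.
Insert 2: 2 < 47 → go left; 2 < 33 → go left; 2 < 28 → go left. Place as left child of 28.
Insert 5: 5 < 47 → go left; 5 < 33 → go left; 5 < 28 → go left; 5 > 2 → go right. Place as right child of 2.
Insert 43: 43 < 47 → go left; 43 > 33 → go right; 43 > 36 → go right. Place as right child of 36.
Insert 56: 56 > 47 → go right; 56 < 67 → go left; 56 < 66 → go left; 56 < 58 → go left. Place as left child of 58.
Insert 16: 16 < 47 → go left; 16 < 33 → go left; 16 < 28 → go left; 16 > 2 → go right; 16 > 5 → go right. Place as right child of 5.
Insert 46: 46 < 47 → go left; 46 > 33 → go right; 46 > 36 → go right; 46 > 43 → go right. Place as right child of 43.
Insert 48: 48 > 47 → go right; 48 < 67 → go left; 48 < 66 → go left; 48 < 58 → go left; 48 < 56 → go left. Place as left child of 56.
Insert 10: 10 < 47 → go left; 10 < 33 → go left; 10 < 28 → go left; 10 > 2 → go right; 10 > 5 → go right; 10 < 16 → go left. Place as left child of 16.

2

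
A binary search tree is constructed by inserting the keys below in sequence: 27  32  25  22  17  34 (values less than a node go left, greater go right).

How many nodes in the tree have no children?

2

27: root
32: right child of 27 (depth 1)
25: left child of 27 (depth 1)
22: left child of 25 (depth 2)
17: left child of 22 (depth 3)
34: right child of 32 (depth 2)

Leaves: 17, 34 — 2 in total.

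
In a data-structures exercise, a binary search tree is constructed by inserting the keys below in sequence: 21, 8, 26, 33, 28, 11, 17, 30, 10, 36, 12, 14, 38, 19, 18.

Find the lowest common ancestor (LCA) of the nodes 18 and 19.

Insert 21: tree is empty, so 21 becomes the root.
Insert 8: 8 < 21 → go left. Place as left child of 21.
Insert 26: 26 > 21 → go right. Place as right child of 21.
Insert 33: 33 > 21 → go right; 33 > 26 → go right. Place as right child of 26.
Insert 28: 28 > 21 → go right; 28 > 26 → go right; 28 < 33 → go left. Place as left child of 33.
Insert 11: 11 < 21 → go left; 11 > 8 → go right. Place as right child of 8.
Insert 17: 17 < 21 → go left; 17 > 8 → go right; 17 > 11 → go right. Place as right child of 11.
Insert 30: 30 > 21 → go right; 30 > 26 → go right; 30 < 33 → go left; 30 > 28 → go right. Place as right child of 28.
Insert 10: 10 < 21 → go left; 10 > 8 → go right; 10 < 11 → go left. Place as left child of 11.
Insert 36: 36 > 21 → go right; 36 > 26 → go right; 36 > 33 → go right. Place as right child of 33.
Insert 12: 12 < 21 → go left; 12 > 8 → go right; 12 > 11 → go right; 12 < 17 → go left. Place as left child of 17.
Insert 14: 14 < 21 → go left; 14 > 8 → go right; 14 > 11 → go right; 14 < 17 → go left; 14 > 12 → go right. Place as right child of 12.
Insert 38: 38 > 21 → go right; 38 > 26 → go right; 38 > 33 → go right; 38 > 36 → go right. Place as right child of 36.
Insert 19: 19 < 21 → go left; 19 > 8 → go right; 19 > 11 → go right; 19 > 17 → go right. Place as right child of 17.
Insert 18: 18 < 21 → go left; 18 > 8 → go right; 18 > 11 → go right; 18 > 17 → go right; 18 < 19 → go left. Place as left child of 19.

Path to 18: 21 → 8 → 11 → 17 → 19 → 18
Path to 19: 21 → 8 → 11 → 17 → 19
19 lies on both paths and is an ancestor of the other node.

19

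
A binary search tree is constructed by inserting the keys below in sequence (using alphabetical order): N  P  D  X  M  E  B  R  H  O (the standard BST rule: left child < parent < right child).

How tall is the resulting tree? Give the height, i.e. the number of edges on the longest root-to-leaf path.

N: root
P: right child of N (depth 1)
D: left child of N (depth 1)
X: right child of P (depth 2)
M: right child of D (depth 2)
E: left child of M (depth 3)
B: left child of D (depth 2)
R: left child of X (depth 3)
H: right child of E (depth 4)
O: left child of P (depth 2)

The deepest node is H at depth 4.

4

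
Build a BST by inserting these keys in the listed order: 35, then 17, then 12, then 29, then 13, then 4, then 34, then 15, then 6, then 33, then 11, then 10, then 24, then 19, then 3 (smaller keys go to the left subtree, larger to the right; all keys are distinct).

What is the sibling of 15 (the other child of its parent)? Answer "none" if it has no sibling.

none

Resulting structure (node: left, right):
  35: L=17, R=–
  17: L=12, R=29
  12: L=4, R=13
  29: L=24, R=34
  13: L=–, R=15
  4: L=3, R=6
  34: L=33, R=–
  15: L=–, R=–
  6: L=–, R=11
  33: L=–, R=–
  11: L=10, R=–
  10: L=–, R=–
  24: L=19, R=–
  19: L=–, R=–
  3: L=–, R=–

15's parent is 13, which has only one child.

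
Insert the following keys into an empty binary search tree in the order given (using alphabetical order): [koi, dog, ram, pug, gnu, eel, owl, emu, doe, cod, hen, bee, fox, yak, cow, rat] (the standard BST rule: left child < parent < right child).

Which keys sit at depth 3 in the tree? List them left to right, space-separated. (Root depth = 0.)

cod eel hen owl rat

koi: root
dog: left child of koi (depth 1)
ram: right child of koi (depth 1)
pug: left child of ram (depth 2)
gnu: right child of dog (depth 2)
eel: left child of gnu (depth 3)
owl: left child of pug (depth 3)
emu: right child of eel (depth 4)
doe: left child of dog (depth 2)
cod: left child of doe (depth 3)
hen: right child of gnu (depth 3)
bee: left child of cod (depth 4)
fox: right child of emu (depth 5)
yak: right child of ram (depth 2)
cow: right child of cod (depth 4)
rat: left child of yak (depth 3)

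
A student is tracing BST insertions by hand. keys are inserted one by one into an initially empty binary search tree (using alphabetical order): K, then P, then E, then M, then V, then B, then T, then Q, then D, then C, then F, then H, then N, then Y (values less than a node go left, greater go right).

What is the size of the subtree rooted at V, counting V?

Insert K: tree is empty, so K becomes the root.
Insert P: P > K → go right. Place as right child of K.
Insert E: E < K → go left. Place as left child of K.
Insert M: M > K → go right; M < P → go left. Place as left child of P.
Insert V: V > K → go right; V > P → go right. Place as right child of P.
Insert B: B < K → go left; B < E → go left. Place as left child of E.
Insert T: T > K → go right; T > P → go right; T < V → go left. Place as left child of V.
Insert Q: Q > K → go right; Q > P → go right; Q < V → go left; Q < T → go left. Place as left child of T.
Insert D: D < K → go left; D < E → go left; D > B → go right. Place as right child of B.
Insert C: C < K → go left; C < E → go left; C > B → go right; C < D → go left. Place as left child of D.
Insert F: F < K → go left; F > E → go right. Place as right child of E.
Insert H: H < K → go left; H > E → go right; H > F → go right. Place as right child of F.
Insert N: N > K → go right; N < P → go left; N > M → go right. Place as right child of M.
Insert Y: Y > K → go right; Y > P → go right; Y > V → go right. Place as right child of V.

Subtree rooted at V contains: V, T, Q, Y — 4 nodes.

4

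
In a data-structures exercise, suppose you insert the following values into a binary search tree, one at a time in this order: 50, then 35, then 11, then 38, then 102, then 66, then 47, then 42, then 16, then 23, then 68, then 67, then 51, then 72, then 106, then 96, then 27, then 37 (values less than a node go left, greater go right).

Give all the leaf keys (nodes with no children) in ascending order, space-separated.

27 37 42 51 67 96 106

50: root
35: left child of 50 (depth 1)
11: left child of 35 (depth 2)
38: right child of 35 (depth 2)
102: right child of 50 (depth 1)
66: left child of 102 (depth 2)
47: right child of 38 (depth 3)
42: left child of 47 (depth 4)
16: right child of 11 (depth 3)
23: right child of 16 (depth 4)
68: right child of 66 (depth 3)
67: left child of 68 (depth 4)
51: left child of 66 (depth 3)
72: right child of 68 (depth 4)
106: right child of 102 (depth 2)
96: right child of 72 (depth 5)
27: right child of 23 (depth 5)
37: left child of 38 (depth 3)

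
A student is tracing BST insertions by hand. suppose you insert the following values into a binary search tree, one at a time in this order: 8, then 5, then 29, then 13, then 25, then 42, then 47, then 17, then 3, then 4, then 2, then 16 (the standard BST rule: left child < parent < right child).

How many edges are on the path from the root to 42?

2

8: root
5: left child of 8 (depth 1)
29: right child of 8 (depth 1)
13: left child of 29 (depth 2)
25: right child of 13 (depth 3)
42: right child of 29 (depth 2)
47: right child of 42 (depth 3)
17: left child of 25 (depth 4)
3: left child of 5 (depth 2)
4: right child of 3 (depth 3)
2: left child of 3 (depth 3)
16: left child of 17 (depth 5)

Path to 42: 8 → 29 → 42, which is 2 edges.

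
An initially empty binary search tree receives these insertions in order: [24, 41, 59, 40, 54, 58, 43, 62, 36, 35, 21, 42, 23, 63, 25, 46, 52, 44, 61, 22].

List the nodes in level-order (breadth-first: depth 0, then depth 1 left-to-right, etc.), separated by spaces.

24: root
41: right child of 24 (depth 1)
59: right child of 41 (depth 2)
40: left child of 41 (depth 2)
54: left child of 59 (depth 3)
58: right child of 54 (depth 4)
43: left child of 54 (depth 4)
62: right child of 59 (depth 3)
36: left child of 40 (depth 3)
35: left child of 36 (depth 4)
21: left child of 24 (depth 1)
42: left child of 43 (depth 5)
23: right child of 21 (depth 2)
63: right child of 62 (depth 4)
25: left child of 35 (depth 5)
46: right child of 43 (depth 5)
52: right child of 46 (depth 6)
44: left child of 46 (depth 6)
61: left child of 62 (depth 4)
22: left child of 23 (depth 3)

24 21 41 23 40 59 22 36 54 62 35 43 58 61 63 25 42 46 44 52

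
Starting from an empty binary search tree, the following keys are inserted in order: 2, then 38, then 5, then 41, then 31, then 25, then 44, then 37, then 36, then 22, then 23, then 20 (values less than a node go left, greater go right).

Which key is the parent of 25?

31

Insert 2: tree is empty, so 2 becomes the root.
Insert 38: 38 > 2 → go right. Place as right child of 2.
Insert 5: 5 > 2 → go right; 5 < 38 → go left. Place as left child of 38.
Insert 41: 41 > 2 → go right; 41 > 38 → go right. Place as right child of 38.
Insert 31: 31 > 2 → go right; 31 < 38 → go left; 31 > 5 → go right. Place as right child of 5.
Insert 25: 25 > 2 → go right; 25 < 38 → go left; 25 > 5 → go right; 25 < 31 → go left. Place as left child of 31.
Insert 44: 44 > 2 → go right; 44 > 38 → go right; 44 > 41 → go right. Place as right child of 41.
Insert 37: 37 > 2 → go right; 37 < 38 → go left; 37 > 5 → go right; 37 > 31 → go right. Place as right child of 31.
Insert 36: 36 > 2 → go right; 36 < 38 → go left; 36 > 5 → go right; 36 > 31 → go right; 36 < 37 → go left. Place as left child of 37.
Insert 22: 22 > 2 → go right; 22 < 38 → go left; 22 > 5 → go right; 22 < 31 → go left; 22 < 25 → go left. Place as left child of 25.
Insert 23: 23 > 2 → go right; 23 < 38 → go left; 23 > 5 → go right; 23 < 31 → go left; 23 < 25 → go left; 23 > 22 → go right. Place as right child of 22.
Insert 20: 20 > 2 → go right; 20 < 38 → go left; 20 > 5 → go right; 20 < 31 → go left; 20 < 25 → go left; 20 < 22 → go left. Place as left child of 22.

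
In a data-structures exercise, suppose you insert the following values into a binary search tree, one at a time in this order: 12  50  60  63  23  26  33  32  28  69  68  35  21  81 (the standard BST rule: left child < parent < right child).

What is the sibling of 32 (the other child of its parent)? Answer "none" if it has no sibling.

35

Resulting structure (node: left, right):
  12: L=–, R=50
  50: L=23, R=60
  60: L=–, R=63
  63: L=–, R=69
  23: L=21, R=26
  26: L=–, R=33
  33: L=32, R=35
  32: L=28, R=–
  28: L=–, R=–
  69: L=68, R=81
  68: L=–, R=–
  35: L=–, R=–
  21: L=–, R=–
  81: L=–, R=–

32's parent is 33; the other child of 33 is 35.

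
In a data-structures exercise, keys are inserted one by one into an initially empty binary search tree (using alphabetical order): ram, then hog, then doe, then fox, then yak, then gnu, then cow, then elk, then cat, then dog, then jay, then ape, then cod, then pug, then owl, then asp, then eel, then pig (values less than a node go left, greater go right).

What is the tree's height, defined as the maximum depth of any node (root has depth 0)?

Insert ram: tree is empty, so ram becomes the root.
Insert hog: hog < ram → go left. Place as left child of ram.
Insert doe: doe < ram → go left; doe < hog → go left. Place as left child of hog.
Insert fox: fox < ram → go left; fox < hog → go left; fox > doe → go right. Place as right child of doe.
Insert yak: yak > ram → go right. Place as right child of ram.
Insert gnu: gnu < ram → go left; gnu < hog → go left; gnu > doe → go right; gnu > fox → go right. Place as right child of fox.
Insert cow: cow < ram → go left; cow < hog → go left; cow < doe → go left. Place as left child of doe.
Insert elk: elk < ram → go left; elk < hog → go left; elk > doe → go right; elk < fox → go left. Place as left child of fox.
Insert cat: cat < ram → go left; cat < hog → go left; cat < doe → go left; cat < cow → go left. Place as left child of cow.
Insert dog: dog < ram → go left; dog < hog → go left; dog > doe → go right; dog < fox → go left; dog < elk → go left. Place as left child of elk.
Insert jay: jay < ram → go left; jay > hog → go right. Place as right child of hog.
Insert ape: ape < ram → go left; ape < hog → go left; ape < doe → go left; ape < cow → go left; ape < cat → go left. Place as left child of cat.
Insert cod: cod < ram → go left; cod < hog → go left; cod < doe → go left; cod < cow → go left; cod > cat → go right. Place as right child of cat.
Insert pug: pug < ram → go left; pug > hog → go right; pug > jay → go right. Place as right child of jay.
Insert owl: owl < ram → go left; owl > hog → go right; owl > jay → go right; owl < pug → go left. Place as left child of pug.
Insert asp: asp < ram → go left; asp < hog → go left; asp < doe → go left; asp < cow → go left; asp < cat → go left; asp > ape → go right. Place as right child of ape.
Insert eel: eel < ram → go left; eel < hog → go left; eel > doe → go right; eel < fox → go left; eel < elk → go left; eel > dog → go right. Place as right child of dog.
Insert pig: pig < ram → go left; pig > hog → go right; pig > jay → go right; pig < pug → go left; pig > owl → go right. Place as right child of owl.

The deepest node is asp at depth 6.

6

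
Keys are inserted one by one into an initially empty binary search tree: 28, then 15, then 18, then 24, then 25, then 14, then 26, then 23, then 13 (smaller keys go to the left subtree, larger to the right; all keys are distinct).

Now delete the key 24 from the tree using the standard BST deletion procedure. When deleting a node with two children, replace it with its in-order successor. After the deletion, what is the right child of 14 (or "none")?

Insert 28: tree is empty, so 28 becomes the root.
Insert 15: 15 < 28 → go left. Place as left child of 28.
Insert 18: 18 < 28 → go left; 18 > 15 → go right. Place as right child of 15.
Insert 24: 24 < 28 → go left; 24 > 15 → go right; 24 > 18 → go right. Place as right child of 18.
Insert 25: 25 < 28 → go left; 25 > 15 → go right; 25 > 18 → go right; 25 > 24 → go right. Place as right child of 24.
Insert 14: 14 < 28 → go left; 14 < 15 → go left. Place as left child of 15.
Insert 26: 26 < 28 → go left; 26 > 15 → go right; 26 > 18 → go right; 26 > 24 → go right; 26 > 25 → go right. Place as right child of 25.
Insert 23: 23 < 28 → go left; 23 > 15 → go right; 23 > 18 → go right; 23 < 24 → go left. Place as left child of 24.
Insert 13: 13 < 28 → go left; 13 < 15 → go left; 13 < 14 → go left. Place as left child of 14.

Delete 24 (two children — replace with in-order successor).
After deletion, 14's right child: none.

none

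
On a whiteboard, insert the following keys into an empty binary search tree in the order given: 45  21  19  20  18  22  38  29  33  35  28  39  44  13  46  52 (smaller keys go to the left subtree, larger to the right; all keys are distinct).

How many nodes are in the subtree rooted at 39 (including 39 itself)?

Insert 45: tree is empty, so 45 becomes the root.
Insert 21: 21 < 45 → go left. Place as left child of 45.
Insert 19: 19 < 45 → go left; 19 < 21 → go left. Place as left child of 21.
Insert 20: 20 < 45 → go left; 20 < 21 → go left; 20 > 19 → go right. Place as right child of 19.
Insert 18: 18 < 45 → go left; 18 < 21 → go left; 18 < 19 → go left. Place as left child of 19.
Insert 22: 22 < 45 → go left; 22 > 21 → go right. Place as right child of 21.
Insert 38: 38 < 45 → go left; 38 > 21 → go right; 38 > 22 → go right. Place as right child of 22.
Insert 29: 29 < 45 → go left; 29 > 21 → go right; 29 > 22 → go right; 29 < 38 → go left. Place as left child of 38.
Insert 33: 33 < 45 → go left; 33 > 21 → go right; 33 > 22 → go right; 33 < 38 → go left; 33 > 29 → go right. Place as right child of 29.
Insert 35: 35 < 45 → go left; 35 > 21 → go right; 35 > 22 → go right; 35 < 38 → go left; 35 > 29 → go right; 35 > 33 → go right. Place as right child of 33.
Insert 28: 28 < 45 → go left; 28 > 21 → go right; 28 > 22 → go right; 28 < 38 → go left; 28 < 29 → go left. Place as left child of 29.
Insert 39: 39 < 45 → go left; 39 > 21 → go right; 39 > 22 → go right; 39 > 38 → go right. Place as right child of 38.
Insert 44: 44 < 45 → go left; 44 > 21 → go right; 44 > 22 → go right; 44 > 38 → go right; 44 > 39 → go right. Place as right child of 39.
Insert 13: 13 < 45 → go left; 13 < 21 → go left; 13 < 19 → go left; 13 < 18 → go left. Place as left child of 18.
Insert 46: 46 > 45 → go right. Place as right child of 45.
Insert 52: 52 > 45 → go right; 52 > 46 → go right. Place as right child of 46.

Subtree rooted at 39 contains: 39, 44 — 2 nodes.

2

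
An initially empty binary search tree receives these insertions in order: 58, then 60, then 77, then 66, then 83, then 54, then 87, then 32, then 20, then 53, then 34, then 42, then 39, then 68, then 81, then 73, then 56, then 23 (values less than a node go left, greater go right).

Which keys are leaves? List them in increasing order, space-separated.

23 39 56 73 81 87

Resulting structure (node: left, right):
  58: L=54, R=60
  60: L=–, R=77
  77: L=66, R=83
  66: L=–, R=68
  83: L=81, R=87
  54: L=32, R=56
  87: L=–, R=–
  32: L=20, R=53
  20: L=–, R=23
  53: L=34, R=–
  34: L=–, R=42
  42: L=39, R=–
  39: L=–, R=–
  68: L=–, R=73
  81: L=–, R=–
  73: L=–, R=–
  56: L=–, R=–
  23: L=–, R=–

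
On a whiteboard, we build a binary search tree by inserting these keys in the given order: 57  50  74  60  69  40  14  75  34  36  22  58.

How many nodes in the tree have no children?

Resulting structure (node: left, right):
  57: L=50, R=74
  50: L=40, R=–
  74: L=60, R=75
  60: L=58, R=69
  69: L=–, R=–
  40: L=14, R=–
  14: L=–, R=34
  75: L=–, R=–
  34: L=22, R=36
  36: L=–, R=–
  22: L=–, R=–
  58: L=–, R=–

Leaves: 22, 36, 58, 69, 75 — 5 in total.

5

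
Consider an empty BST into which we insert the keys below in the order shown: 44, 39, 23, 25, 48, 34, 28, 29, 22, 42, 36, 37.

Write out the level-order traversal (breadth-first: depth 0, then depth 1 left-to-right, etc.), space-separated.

44 39 48 23 42 22 25 34 28 36 29 37

44: root
39: left child of 44 (depth 1)
23: left child of 39 (depth 2)
25: right child of 23 (depth 3)
48: right child of 44 (depth 1)
34: right child of 25 (depth 4)
28: left child of 34 (depth 5)
29: right child of 28 (depth 6)
22: left child of 23 (depth 3)
42: right child of 39 (depth 2)
36: right child of 34 (depth 5)
37: right child of 36 (depth 6)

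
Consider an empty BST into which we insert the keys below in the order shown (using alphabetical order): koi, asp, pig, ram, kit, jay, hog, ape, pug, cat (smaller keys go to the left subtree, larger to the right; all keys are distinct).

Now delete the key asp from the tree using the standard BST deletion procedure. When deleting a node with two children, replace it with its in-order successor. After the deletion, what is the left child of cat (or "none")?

koi: root
asp: left child of koi (depth 1)
pig: right child of koi (depth 1)
ram: right child of pig (depth 2)
kit: right child of asp (depth 2)
jay: left child of kit (depth 3)
hog: left child of jay (depth 4)
ape: left child of asp (depth 2)
pug: left child of ram (depth 3)
cat: left child of hog (depth 5)

Delete asp (two children — replace with in-order successor).
After deletion, cat's left child: ape.

ape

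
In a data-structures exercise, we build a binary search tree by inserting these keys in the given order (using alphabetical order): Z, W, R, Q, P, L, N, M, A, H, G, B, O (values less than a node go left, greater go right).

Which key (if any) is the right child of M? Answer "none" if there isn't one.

none

Insert Z: tree is empty, so Z becomes the root.
Insert W: W < Z → go left. Place as left child of Z.
Insert R: R < Z → go left; R < W → go left. Place as left child of W.
Insert Q: Q < Z → go left; Q < W → go left; Q < R → go left. Place as left child of R.
Insert P: P < Z → go left; P < W → go left; P < R → go left; P < Q → go left. Place as left child of Q.
Insert L: L < Z → go left; L < W → go left; L < R → go left; L < Q → go left; L < P → go left. Place as left child of P.
Insert N: N < Z → go left; N < W → go left; N < R → go left; N < Q → go left; N < P → go left; N > L → go right. Place as right child of L.
Insert M: M < Z → go left; M < W → go left; M < R → go left; M < Q → go left; M < P → go left; M > L → go right; M < N → go left. Place as left child of N.
Insert A: A < Z → go left; A < W → go left; A < R → go left; A < Q → go left; A < P → go left; A < L → go left. Place as left child of L.
Insert H: H < Z → go left; H < W → go left; H < R → go left; H < Q → go left; H < P → go left; H < L → go left; H > A → go right. Place as right child of A.
Insert G: G < Z → go left; G < W → go left; G < R → go left; G < Q → go left; G < P → go left; G < L → go left; G > A → go right; G < H → go left. Place as left child of H.
Insert B: B < Z → go left; B < W → go left; B < R → go left; B < Q → go left; B < P → go left; B < L → go left; B > A → go right; B < H → go left; B < G → go left. Place as left child of G.
Insert O: O < Z → go left; O < W → go left; O < R → go left; O < Q → go left; O < P → go left; O > L → go right; O > N → go right. Place as right child of N.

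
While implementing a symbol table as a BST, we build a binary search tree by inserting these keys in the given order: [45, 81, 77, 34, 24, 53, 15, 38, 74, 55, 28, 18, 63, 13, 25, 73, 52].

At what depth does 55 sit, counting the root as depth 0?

Insert 45: tree is empty, so 45 becomes the root.
Insert 81: 81 > 45 → go right. Place as right child of 45.
Insert 77: 77 > 45 → go right; 77 < 81 → go left. Place as left child of 81.
Insert 34: 34 < 45 → go left. Place as left child of 45.
Insert 24: 24 < 45 → go left; 24 < 34 → go left. Place as left child of 34.
Insert 53: 53 > 45 → go right; 53 < 81 → go left; 53 < 77 → go left. Place as left child of 77.
Insert 15: 15 < 45 → go left; 15 < 34 → go left; 15 < 24 → go left. Place as left child of 24.
Insert 38: 38 < 45 → go left; 38 > 34 → go right. Place as right child of 34.
Insert 74: 74 > 45 → go right; 74 < 81 → go left; 74 < 77 → go left; 74 > 53 → go right. Place as right child of 53.
Insert 55: 55 > 45 → go right; 55 < 81 → go left; 55 < 77 → go left; 55 > 53 → go right; 55 < 74 → go left. Place as left child of 74.
Insert 28: 28 < 45 → go left; 28 < 34 → go left; 28 > 24 → go right. Place as right child of 24.
Insert 18: 18 < 45 → go left; 18 < 34 → go left; 18 < 24 → go left; 18 > 15 → go right. Place as right child of 15.
Insert 63: 63 > 45 → go right; 63 < 81 → go left; 63 < 77 → go left; 63 > 53 → go right; 63 < 74 → go left; 63 > 55 → go right. Place as right child of 55.
Insert 13: 13 < 45 → go left; 13 < 34 → go left; 13 < 24 → go left; 13 < 15 → go left. Place as left child of 15.
Insert 25: 25 < 45 → go left; 25 < 34 → go left; 25 > 24 → go right; 25 < 28 → go left. Place as left child of 28.
Insert 73: 73 > 45 → go right; 73 < 81 → go left; 73 < 77 → go left; 73 > 53 → go right; 73 < 74 → go left; 73 > 55 → go right; 73 > 63 → go right. Place as right child of 63.
Insert 52: 52 > 45 → go right; 52 < 81 → go left; 52 < 77 → go left; 52 < 53 → go left. Place as left child of 53.

Path to 55: 45 → 81 → 77 → 53 → 74 → 55, which is 5 edges.

5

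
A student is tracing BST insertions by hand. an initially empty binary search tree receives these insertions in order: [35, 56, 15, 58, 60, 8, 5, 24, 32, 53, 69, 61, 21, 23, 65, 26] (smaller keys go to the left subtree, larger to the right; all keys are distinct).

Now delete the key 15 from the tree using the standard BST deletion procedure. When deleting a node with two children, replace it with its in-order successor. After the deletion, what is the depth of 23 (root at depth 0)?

Resulting structure (node: left, right):
  35: L=15, R=56
  56: L=53, R=58
  15: L=8, R=24
  58: L=–, R=60
  60: L=–, R=69
  8: L=5, R=–
  5: L=–, R=–
  24: L=21, R=32
  32: L=26, R=–
  53: L=–, R=–
  69: L=61, R=–
  61: L=–, R=65
  21: L=–, R=23
  23: L=–, R=–
  65: L=–, R=–
  26: L=–, R=–

Delete 15 (two children — replace with in-order successor).
After deletion, path to 23: 35 → 21 → 24 → 23.

3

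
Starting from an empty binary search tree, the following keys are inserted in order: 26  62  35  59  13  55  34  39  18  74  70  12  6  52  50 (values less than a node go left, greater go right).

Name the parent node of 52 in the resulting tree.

39

26: root
62: right child of 26 (depth 1)
35: left child of 62 (depth 2)
59: right child of 35 (depth 3)
13: left child of 26 (depth 1)
55: left child of 59 (depth 4)
34: left child of 35 (depth 3)
39: left child of 55 (depth 5)
18: right child of 13 (depth 2)
74: right child of 62 (depth 2)
70: left child of 74 (depth 3)
12: left child of 13 (depth 2)
6: left child of 12 (depth 3)
52: right child of 39 (depth 6)
50: left child of 52 (depth 7)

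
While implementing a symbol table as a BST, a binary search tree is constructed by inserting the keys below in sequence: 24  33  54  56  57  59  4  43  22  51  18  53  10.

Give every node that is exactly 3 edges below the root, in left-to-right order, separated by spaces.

24: root
33: right child of 24 (depth 1)
54: right child of 33 (depth 2)
56: right child of 54 (depth 3)
57: right child of 56 (depth 4)
59: right child of 57 (depth 5)
4: left child of 24 (depth 1)
43: left child of 54 (depth 3)
22: right child of 4 (depth 2)
51: right child of 43 (depth 4)
18: left child of 22 (depth 3)
53: right child of 51 (depth 5)
10: left child of 18 (depth 4)

18 43 56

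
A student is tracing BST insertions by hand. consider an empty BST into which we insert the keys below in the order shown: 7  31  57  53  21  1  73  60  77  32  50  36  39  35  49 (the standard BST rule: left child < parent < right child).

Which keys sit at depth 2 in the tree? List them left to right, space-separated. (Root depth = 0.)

7: root
31: right child of 7 (depth 1)
57: right child of 31 (depth 2)
53: left child of 57 (depth 3)
21: left child of 31 (depth 2)
1: left child of 7 (depth 1)
73: right child of 57 (depth 3)
60: left child of 73 (depth 4)
77: right child of 73 (depth 4)
32: left child of 53 (depth 4)
50: right child of 32 (depth 5)
36: left child of 50 (depth 6)
39: right child of 36 (depth 7)
35: left child of 36 (depth 7)
49: right child of 39 (depth 8)

21 57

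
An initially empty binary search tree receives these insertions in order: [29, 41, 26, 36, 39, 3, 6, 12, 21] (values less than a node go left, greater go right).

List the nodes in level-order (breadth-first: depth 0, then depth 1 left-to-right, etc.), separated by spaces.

29 26 41 3 36 6 39 12 21

29: root
41: right child of 29 (depth 1)
26: left child of 29 (depth 1)
36: left child of 41 (depth 2)
39: right child of 36 (depth 3)
3: left child of 26 (depth 2)
6: right child of 3 (depth 3)
12: right child of 6 (depth 4)
21: right child of 12 (depth 5)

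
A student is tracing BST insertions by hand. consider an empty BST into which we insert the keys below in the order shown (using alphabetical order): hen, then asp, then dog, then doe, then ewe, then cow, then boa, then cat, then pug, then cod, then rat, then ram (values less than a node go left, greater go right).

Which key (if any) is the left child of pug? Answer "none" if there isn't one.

Insert hen: tree is empty, so hen becomes the root.
Insert asp: asp < hen → go left. Place as left child of hen.
Insert dog: dog < hen → go left; dog > asp → go right. Place as right child of asp.
Insert doe: doe < hen → go left; doe > asp → go right; doe < dog → go left. Place as left child of dog.
Insert ewe: ewe < hen → go left; ewe > asp → go right; ewe > dog → go right. Place as right child of dog.
Insert cow: cow < hen → go left; cow > asp → go right; cow < dog → go left; cow < doe → go left. Place as left child of doe.
Insert boa: boa < hen → go left; boa > asp → go right; boa < dog → go left; boa < doe → go left; boa < cow → go left. Place as left child of cow.
Insert cat: cat < hen → go left; cat > asp → go right; cat < dog → go left; cat < doe → go left; cat < cow → go left; cat > boa → go right. Place as right child of boa.
Insert pug: pug > hen → go right. Place as right child of hen.
Insert cod: cod < hen → go left; cod > asp → go right; cod < dog → go left; cod < doe → go left; cod < cow → go left; cod > boa → go right; cod > cat → go right. Place as right child of cat.
Insert rat: rat > hen → go right; rat > pug → go right. Place as right child of pug.
Insert ram: ram > hen → go right; ram > pug → go right; ram < rat → go left. Place as left child of rat.

none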